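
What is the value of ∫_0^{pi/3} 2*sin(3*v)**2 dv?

Use the identity sin^2(3*v) = (1 - cos(6*v))/2.
An antiderivative is F(v) = v - sin(6*v)/6.
Then F(pi/3) - F(0) = (pi/3) - (0) = pi/3.

pi/3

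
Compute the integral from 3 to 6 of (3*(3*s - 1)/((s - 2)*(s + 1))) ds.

2*log(2) + 4*log(7)

Factor the denominator: s**2 - s - 2 = (s + 1)(s - 2).
Partial fractions: 3*(3*s - 1)/((s - 2)*(s + 1)) = 4/(s + 1) + 5/(s - 2).
An antiderivative is F(s) = 5*log(s - 2) + 4*log(s + 1).
Then F(6) - F(3) = (10*log(2) + 4*log(7)) - (8*log(2)) = 2*log(2) + 4*log(7).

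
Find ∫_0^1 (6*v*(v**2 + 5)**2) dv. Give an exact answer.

Let u = v**2 + 5, so du = 2*v dv. When v = 0, u = 5; when v = 1, u = 6.
The integral becomes 3·∫ u**2 du from 5 to 6, with antiderivative u**3.
Back in v: F(v) = (v**2 + 5)**3.
Then F(1) - F(0) = (216) - (125) = 91.

91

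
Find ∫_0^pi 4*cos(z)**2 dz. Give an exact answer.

2*pi

Use the identity cos^2(z) = (1 + cos(2*z))/2.
An antiderivative is F(z) = 2*z + sin(2*z).
Then F(pi) - F(0) = (2*pi) - (0) = 2*pi.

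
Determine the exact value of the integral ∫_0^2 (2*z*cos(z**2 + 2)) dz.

Let u = z**2 + 2, so du = 2*z dz. When z = 0, u = 2; when z = 2, u = 6.
The integral becomes ∫ cos(u) du from 2 to 6, with antiderivative sin(u).
Back in z: F(z) = sin(z**2 + 2).
Then F(2) - F(0) = (sin(6)) - (sin(2)) = -sin(2) + sin(6).

-sin(2) + sin(6)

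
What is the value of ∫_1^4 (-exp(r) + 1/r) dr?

An antiderivative is F(r) = -exp(r) + log(r).
Then F(4) - F(1) = (-exp(4) + log(4)) - (-exp(1)) = -exp(4) + log(4) + exp(1).

-exp(4) + log(4) + exp(1)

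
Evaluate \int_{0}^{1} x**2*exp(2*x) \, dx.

-1/4 + exp(2)/4

Integrate by parts twice (u = x^2, dv = exp(2*x) dx).
An antiderivative is F(x) = (2*x**2 - 2*x + 1)*exp(2*x)/4.
Then F(1) - F(0) = (exp(2)/4) - (1/4) = -1/4 + exp(2)/4.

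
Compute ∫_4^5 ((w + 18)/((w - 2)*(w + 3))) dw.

Factor the denominator: w**2 + w - 6 = (w + 3)(w - 2).
Partial fractions: (w + 18)/((w - 2)*(w + 3)) = -3/(w + 3) + 4/(w - 2).
An antiderivative is F(w) = 4*log(w - 2) - 3*log(w + 3).
Then F(5) - F(4) = (-9*log(2) + 4*log(3)) - (-3*log(7) + 4*log(2)) = -13*log(2) + 4*log(3) + 3*log(7).

-13*log(2) + 4*log(3) + 3*log(7)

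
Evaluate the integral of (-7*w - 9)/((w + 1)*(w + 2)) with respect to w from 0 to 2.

-5*log(2) - 2*log(3)

Factor the denominator: w**2 + 3*w + 2 = (w + 2)(w + 1).
Partial fractions: (-7*w - 9)/((w + 1)*(w + 2)) = -5/(w + 2) - 2/(w + 1).
An antiderivative is F(w) = -2*log(w + 1) - 5*log(w + 2).
Then F(2) - F(0) = (-10*log(2) - 2*log(3)) - (-log(32)) = -5*log(2) - 2*log(3).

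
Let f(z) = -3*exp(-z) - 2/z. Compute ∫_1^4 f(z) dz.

-4*log(2) - 3*exp(-1) + 3*exp(-4)

An antiderivative is F(z) = -2*log(z) + 3*exp(-z).
Then F(4) - F(1) = (-4*log(2) + 3*exp(-4)) - (3*exp(-1)) = -4*log(2) - 3*exp(-1) + 3*exp(-4).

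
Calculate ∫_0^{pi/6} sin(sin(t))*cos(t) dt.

Let u = sin(t), so du = cos(t) dt. When t = 0, u = 0; when t = pi/6, u = 1/2.
The integral becomes ∫ sin(u) du from 0 to 1/2, with antiderivative -cos(u).
Back in t: F(t) = -cos(sin(t)).
Then F(pi/6) - F(0) = (-cos(1/2)) - (-1) = 1 - cos(1/2).

1 - cos(1/2)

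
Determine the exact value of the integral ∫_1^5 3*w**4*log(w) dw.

Integrate by parts once (u = ln w, dv = 3*w**4 dw).
An antiderivative is F(w) = 3*w**5*(5*log(w) - 1)/25.
Then F(5) - F(1) = (-375 + 1875*log(5)) - (-3/25) = -9372/25 + 1875*log(5).

-9372/25 + 1875*log(5)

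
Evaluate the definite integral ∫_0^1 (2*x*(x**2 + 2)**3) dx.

Let u = x**2 + 2, so du = 2*x dx. When x = 0, u = 2; when x = 1, u = 3.
The integral becomes ∫ u**3 du from 2 to 3, with antiderivative u**4/4.
Back in x: F(x) = (x**2 + 2)**4/4.
Then F(1) - F(0) = (81/4) - (4) = 65/4.

65/4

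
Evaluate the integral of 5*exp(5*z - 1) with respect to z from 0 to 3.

Let u = 5*z - 1, so du = 5 dz. When z = 0, u = -1; when z = 3, u = 14.
The integral becomes ∫ exp(u) du from -1 to 14, with antiderivative exp(u).
Back in z: F(z) = exp(5*z - 1).
Then F(3) - F(0) = (exp(14)) - (exp(-1)) = -(1 - exp(15))*exp(-1).

-(1 - exp(15))*exp(-1)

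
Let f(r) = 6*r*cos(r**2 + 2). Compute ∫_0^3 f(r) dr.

3*sin(11) - 3*sin(2)

Let u = r**2 + 2, so du = 2*r dr. When r = 0, u = 2; when r = 3, u = 11.
The integral becomes 3·∫ cos(u) du from 2 to 11, with antiderivative 3*sin(u).
Back in r: F(r) = 3*sin(r**2 + 2).
Then F(3) - F(0) = (3*sin(11)) - (3*sin(2)) = 3*sin(11) - 3*sin(2).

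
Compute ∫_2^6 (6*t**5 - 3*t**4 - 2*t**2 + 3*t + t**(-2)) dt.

627829/15

By the power rule, an antiderivative is F(t) = t**6 - 3*t**5/5 - 2*t**3/3 + 3*t**2/2 - 1/t.
Then F(6) - F(2) = (1257007/30) - (1349/30) = 627829/15.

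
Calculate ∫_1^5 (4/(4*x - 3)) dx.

log(17)

An antiderivative is F(x) = log(4*x - 3).
Then F(5) - F(1) = (log(17)) - (0) = log(17).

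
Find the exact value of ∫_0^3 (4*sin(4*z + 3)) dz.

Let u = 4*z + 3, so du = 4 dz. When z = 0, u = 3; when z = 3, u = 15.
The integral becomes ∫ sin(u) du from 3 to 15, with antiderivative -cos(u).
Back in z: F(z) = -cos(4*z + 3).
Then F(3) - F(0) = (-cos(15)) - (-cos(3)) = cos(3) - cos(15).

cos(3) - cos(15)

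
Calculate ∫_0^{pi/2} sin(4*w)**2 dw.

pi/4

Use the identity sin^2(4*w) = (1 - cos(8*w))/2.
An antiderivative is F(w) = w/2 - sin(8*w)/16.
Then F(pi/2) - F(0) = (pi/4) - (0) = pi/4.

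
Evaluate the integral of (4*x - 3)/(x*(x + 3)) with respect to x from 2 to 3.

Factor the denominator: x**2 + 3*x = (x + 3)x.
Partial fractions: (4*x - 3)/(x*(x + 3)) = 5/(x + 3) - 1/x.
An antiderivative is F(x) = -log(x) + 5*log(x + 3).
Then F(3) - F(2) = (5*log(2) + 4*log(3)) - (-log(2) + 5*log(5)) = -5*log(5) + 6*log(2) + 4*log(3).

-5*log(5) + 6*log(2) + 4*log(3)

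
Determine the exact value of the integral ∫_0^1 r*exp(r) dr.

Integrate by parts once (u = r, dv = exp(r) dr).
An antiderivative is F(r) = (r - 1)*exp(r).
Then F(1) - F(0) = (0) - (-1) = 1.

1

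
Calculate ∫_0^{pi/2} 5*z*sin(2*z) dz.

Integrate by parts once (u = z, dv = 5*sin(2*z) dz).
An antiderivative is F(z) = -5*z*cos(2*z)/2 + 5*sin(2*z)/4.
Then F(pi/2) - F(0) = (5*pi/4) - (0) = 5*pi/4.

5*pi/4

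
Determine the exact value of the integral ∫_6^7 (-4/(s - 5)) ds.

-log(16)

An antiderivative is F(s) = -4*log(s - 5).
Then F(7) - F(6) = (-log(16)) - (0) = -log(16).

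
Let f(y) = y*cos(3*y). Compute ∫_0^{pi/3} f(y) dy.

Integrate by parts once (u = y, dv = cos(3*y) dy).
An antiderivative is F(y) = y*sin(3*y)/3 + cos(3*y)/9.
Then F(pi/3) - F(0) = (-1/9) - (1/9) = -2/9.

-2/9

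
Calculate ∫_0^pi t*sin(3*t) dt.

Integrate by parts once (u = t, dv = sin(3*t) dt).
An antiderivative is F(t) = -t*cos(3*t)/3 + sin(3*t)/9.
Then F(pi) - F(0) = (pi/3) - (0) = pi/3.

pi/3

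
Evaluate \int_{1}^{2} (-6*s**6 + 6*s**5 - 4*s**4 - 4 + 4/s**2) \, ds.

By the power rule, an antiderivative is F(s) = -6*s**7/7 + s**6 - 4*s**5/5 - 4*s - 4/s.
Then F(2) - F(1) = (-2846/35) - (-303/35) = -2543/35.

-2543/35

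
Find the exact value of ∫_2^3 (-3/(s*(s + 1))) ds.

-6*log(3) + 9*log(2)

Factor the denominator: s**2 + s = (s + 1)s.
Partial fractions: -3/(s*(s + 1)) = 3/(s + 1) - 3/s.
An antiderivative is F(s) = -3*log(s) + 3*log(s + 1).
Then F(3) - F(2) = (log(64/27)) - (log(27/8)) = -6*log(3) + 9*log(2).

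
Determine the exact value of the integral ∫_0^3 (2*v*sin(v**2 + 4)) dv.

Let u = v**2 + 4, so du = 2*v dv. When v = 0, u = 4; when v = 3, u = 13.
The integral becomes ∫ sin(u) du from 4 to 13, with antiderivative -cos(u).
Back in v: F(v) = -cos(v**2 + 4).
Then F(3) - F(0) = (-cos(13)) - (-cos(4)) = -cos(13) + cos(4).

-cos(13) + cos(4)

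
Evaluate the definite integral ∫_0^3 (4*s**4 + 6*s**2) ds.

By the power rule, an antiderivative is F(s) = 4*s**5/5 + 2*s**3.
Then F(3) - F(0) = (1242/5) - (0) = 1242/5.

1242/5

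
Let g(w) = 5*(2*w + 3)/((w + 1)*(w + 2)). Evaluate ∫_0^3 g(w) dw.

5*log(2) + 5*log(5)

Factor the denominator: w**2 + 3*w + 2 = (w + 2)(w + 1).
Partial fractions: 5*(2*w + 3)/((w + 1)*(w + 2)) = 5/(w + 2) + 5/(w + 1).
An antiderivative is F(w) = 5*log(w + 1) + 5*log(w + 2).
Then F(3) - F(0) = (10*log(2) + 5*log(5)) - (log(32)) = 5*log(2) + 5*log(5).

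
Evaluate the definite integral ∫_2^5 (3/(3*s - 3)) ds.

log(4)

An antiderivative is F(s) = log(3*s - 3).
Then F(5) - F(2) = (log(12)) - (log(3)) = log(4).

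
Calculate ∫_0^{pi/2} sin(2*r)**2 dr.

Use the identity sin^2(2*r) = (1 - cos(4*r))/2.
An antiderivative is F(r) = r/2 - sin(4*r)/8.
Then F(pi/2) - F(0) = (pi/4) - (0) = pi/4.

pi/4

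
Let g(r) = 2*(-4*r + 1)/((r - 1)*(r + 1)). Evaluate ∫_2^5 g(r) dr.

-11*log(2)

Factor the denominator: r**2 - 1 = (r + 1)(r - 1).
Partial fractions: 2*(-4*r + 1)/((r - 1)*(r + 1)) = -5/(r + 1) - 3/(r - 1).
An antiderivative is F(r) = -3*log(r - 1) - 5*log(r + 1).
Then F(5) - F(2) = (-11*log(2) - 5*log(3)) - (-5*log(3)) = -11*log(2).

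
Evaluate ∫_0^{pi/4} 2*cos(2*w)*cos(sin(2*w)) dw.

sin(1)

Let u = sin(2*w), so du = 2*cos(2*w) dw. When w = 0, u = 0; when w = pi/4, u = 1.
The integral becomes ∫ cos(u) du from 0 to 1, with antiderivative sin(u).
Back in w: F(w) = sin(sin(2*w)).
Then F(pi/4) - F(0) = (sin(1)) - (0) = sin(1).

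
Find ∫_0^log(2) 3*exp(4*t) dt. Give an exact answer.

Let u = exp(t), so du = exp(t) dt. When t = 0, u = 1; when t = log(2), u = 2.
The integral becomes 3·∫ u**3 du from 1 to 2, with antiderivative 3*u**4/4.
Back in t: F(t) = 3*exp(4*t)/4.
Then F(log(2)) - F(0) = (12) - (3/4) = 45/4.

45/4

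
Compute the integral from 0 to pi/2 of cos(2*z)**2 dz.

Use the identity cos^2(2*z) = (1 + cos(4*z))/2.
An antiderivative is F(z) = z/2 + sin(4*z)/8.
Then F(pi/2) - F(0) = (pi/4) - (0) = pi/4.

pi/4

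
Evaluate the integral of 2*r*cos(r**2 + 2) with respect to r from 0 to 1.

Let u = r**2 + 2, so du = 2*r dr. When r = 0, u = 2; when r = 1, u = 3.
The integral becomes ∫ cos(u) du from 2 to 3, with antiderivative sin(u).
Back in r: F(r) = sin(r**2 + 2).
Then F(1) - F(0) = (sin(3)) - (sin(2)) = -sin(2) + sin(3).

-sin(2) + sin(3)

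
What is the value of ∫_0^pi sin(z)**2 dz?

Use the identity sin^2(z) = (1 - cos(2*z))/2.
An antiderivative is F(z) = z/2 - sin(2*z)/4.
Then F(pi) - F(0) = (pi/2) - (0) = pi/2.

pi/2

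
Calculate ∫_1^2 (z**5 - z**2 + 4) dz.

By the power rule, an antiderivative is F(z) = z**6/6 - z**3/3 + 4*z.
Then F(2) - F(1) = (16) - (23/6) = 73/6.

73/6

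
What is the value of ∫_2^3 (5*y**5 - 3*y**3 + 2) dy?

6089/12

By the power rule, an antiderivative is F(y) = 5*y**6/6 - 3*y**4/4 + 2*y.
Then F(3) - F(2) = (2211/4) - (136/3) = 6089/12.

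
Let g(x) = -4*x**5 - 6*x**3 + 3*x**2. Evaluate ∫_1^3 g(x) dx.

By the power rule, an antiderivative is F(x) = -2*x**6/3 - 3*x**4/2 + x**3.
Then F(3) - F(1) = (-1161/2) - (-7/6) = -1738/3.

-1738/3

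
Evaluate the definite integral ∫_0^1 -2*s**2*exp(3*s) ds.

4/27 - 10*exp(3)/27

Integrate by parts twice (u = s^2, dv = -2*exp(3*s) ds).
An antiderivative is F(s) = (-18*s**2 + 12*s - 4)*exp(3*s)/27.
Then F(1) - F(0) = (-10*exp(3)/27) - (-4/27) = 4/27 - 10*exp(3)/27.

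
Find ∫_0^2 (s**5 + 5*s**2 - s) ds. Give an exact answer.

By the power rule, an antiderivative is F(s) = s**6/6 + 5*s**3/3 - s**2/2.
Then F(2) - F(0) = (22) - (0) = 22.

22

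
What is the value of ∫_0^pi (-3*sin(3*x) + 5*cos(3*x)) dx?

-2

An antiderivative is F(x) = 5*sin(3*x)/3 + cos(3*x).
Then F(pi) - F(0) = (-1) - (1) = -2.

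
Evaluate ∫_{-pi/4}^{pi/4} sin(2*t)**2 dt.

Use the identity sin^2(2*t) = (1 - cos(4*t))/2.
An antiderivative is F(t) = t/2 - sin(4*t)/8.
Then F(pi/4) - F(-pi/4) = (pi/8) - (-pi/8) = pi/4.

pi/4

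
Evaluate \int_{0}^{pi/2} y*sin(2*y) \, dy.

pi/4

Integrate by parts once (u = y, dv = sin(2*y) dy).
An antiderivative is F(y) = -y*cos(2*y)/2 + sin(2*y)/4.
Then F(pi/2) - F(0) = (pi/4) - (0) = pi/4.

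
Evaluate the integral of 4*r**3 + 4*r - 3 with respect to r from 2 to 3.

By the power rule, an antiderivative is F(r) = r**4 + 2*r**2 - 3*r.
Then F(3) - F(2) = (90) - (18) = 72.

72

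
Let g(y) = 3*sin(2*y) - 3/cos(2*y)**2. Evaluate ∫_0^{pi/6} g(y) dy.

An antiderivative is F(y) = -3*cos(2*y)/2 - 3*tan(2*y)/2.
Then F(pi/6) - F(0) = (-3*sqrt(3)/2 - 3/4) - (-3/2) = 3/4 - 3*sqrt(3)/2.

3/4 - 3*sqrt(3)/2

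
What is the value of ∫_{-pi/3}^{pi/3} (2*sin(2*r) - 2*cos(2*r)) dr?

-sqrt(3)

An antiderivative is F(r) = -sin(2*r) - cos(2*r).
Then F(pi/3) - F(-pi/3) = (1/2 - sqrt(3)/2) - (1/2 + sqrt(3)/2) = -sqrt(3).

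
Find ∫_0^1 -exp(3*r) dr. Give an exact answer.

1/3 - exp(3)/3

An antiderivative is F(r) = -exp(3*r)/3.
Then F(1) - F(0) = (-exp(3)/3) - (-1/3) = 1/3 - exp(3)/3.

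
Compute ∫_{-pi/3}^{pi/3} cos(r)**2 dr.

Use the identity cos^2(r) = (1 + cos(2*r))/2.
An antiderivative is F(r) = r/2 + sin(2*r)/4.
Then F(pi/3) - F(-pi/3) = (sqrt(3)/8 + pi/6) - (-pi/6 - sqrt(3)/8) = sqrt(3)/4 + pi/3.

sqrt(3)/4 + pi/3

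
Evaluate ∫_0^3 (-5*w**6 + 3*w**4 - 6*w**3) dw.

-107649/70

By the power rule, an antiderivative is F(w) = -5*w**7/7 + 3*w**5/5 - 3*w**4/2.
Then F(3) - F(0) = (-107649/70) - (0) = -107649/70.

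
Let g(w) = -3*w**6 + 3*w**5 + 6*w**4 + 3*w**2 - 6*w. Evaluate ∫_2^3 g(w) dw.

-20491/70

By the power rule, an antiderivative is F(w) = -3*w**7/7 + w**6/2 + 6*w**5/5 + w**3 - 3*w**2.
Then F(3) - F(2) = (-19683/70) - (404/35) = -20491/70.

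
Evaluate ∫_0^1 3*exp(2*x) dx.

-3/2 + 3*exp(2)/2

An antiderivative is F(x) = 3*exp(2*x)/2.
Then F(1) - F(0) = (3*exp(2)/2) - (3/2) = -3/2 + 3*exp(2)/2.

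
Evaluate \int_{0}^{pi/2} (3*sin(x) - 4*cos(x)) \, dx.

-1

An antiderivative is F(x) = -4*sin(x) - 3*cos(x).
Then F(pi/2) - F(0) = (-4) - (-3) = -1.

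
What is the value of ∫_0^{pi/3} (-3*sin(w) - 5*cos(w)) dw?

-5*sqrt(3)/2 - 3/2

An antiderivative is F(w) = -5*sin(w) + 3*cos(w).
Then F(pi/3) - F(0) = (3/2 - 5*sqrt(3)/2) - (3) = -5*sqrt(3)/2 - 3/2.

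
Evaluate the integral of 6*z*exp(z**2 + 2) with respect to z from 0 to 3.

Let u = z**2 + 2, so du = 2*z dz. When z = 0, u = 2; when z = 3, u = 11.
The integral becomes 3·∫ exp(u) du from 2 to 11, with antiderivative 3*exp(u).
Back in z: F(z) = 3*exp(z**2 + 2).
Then F(3) - F(0) = (3*exp(11)) - (3*exp(2)) = -3*(1 - exp(9))*exp(2).

-3*(1 - exp(9))*exp(2)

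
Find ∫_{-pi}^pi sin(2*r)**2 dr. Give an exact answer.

Use the identity sin^2(2*r) = (1 - cos(4*r))/2.
An antiderivative is F(r) = r/2 - sin(4*r)/8.
Then F(pi) - F(-pi) = (pi/2) - (-pi/2) = pi.

pi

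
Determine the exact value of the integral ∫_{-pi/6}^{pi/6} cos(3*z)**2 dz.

pi/6

Use the identity cos^2(3*z) = (1 + cos(6*z))/2.
An antiderivative is F(z) = z/2 + sin(6*z)/12.
Then F(pi/6) - F(-pi/6) = (pi/12) - (-pi/12) = pi/6.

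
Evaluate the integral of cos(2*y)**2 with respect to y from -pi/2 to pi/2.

Use the identity cos^2(2*y) = (1 + cos(4*y))/2.
An antiderivative is F(y) = y/2 + sin(4*y)/8.
Then F(pi/2) - F(-pi/2) = (pi/4) - (-pi/4) = pi/2.

pi/2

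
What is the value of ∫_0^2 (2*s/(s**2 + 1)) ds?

log(5)

Let u = s**2 + 1, so du = 2*s ds. When s = 0, u = 1; when s = 2, u = 5.
The integral becomes ∫ 1/u du from 1 to 5, with antiderivative log(u).
Back in s: F(s) = log(s**2 + 1).
Then F(2) - F(0) = (log(5)) - (0) = log(5).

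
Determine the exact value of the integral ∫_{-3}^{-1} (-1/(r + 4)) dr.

-log(3)

An antiderivative is F(r) = -log(r + 4).
Then F(-1) - F(-3) = (-log(3)) - (0) = -log(3).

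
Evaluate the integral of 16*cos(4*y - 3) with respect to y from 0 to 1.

Let u = 4*y - 3, so du = 4 dy. When y = 0, u = -3; when y = 1, u = 1.
The integral becomes 4·∫ cos(u) du from -3 to 1, with antiderivative 4*sin(u).
Back in y: F(y) = 4*sin(4*y - 3).
Then F(1) - F(0) = (4*sin(1)) - (-4*sin(3)) = 4*sin(3) + 4*sin(1).

4*sin(3) + 4*sin(1)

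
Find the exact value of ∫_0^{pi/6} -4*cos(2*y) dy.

-sqrt(3)

An antiderivative is F(y) = -2*sin(2*y).
Then F(pi/6) - F(0) = (-sqrt(3)) - (0) = -sqrt(3).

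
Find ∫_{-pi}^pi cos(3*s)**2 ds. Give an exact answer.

Use the identity cos^2(3*s) = (1 + cos(6*s))/2.
An antiderivative is F(s) = s/2 + sin(6*s)/12.
Then F(pi) - F(-pi) = (pi/2) - (-pi/2) = pi.

pi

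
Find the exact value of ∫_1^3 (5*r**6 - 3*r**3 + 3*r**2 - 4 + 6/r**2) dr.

10664/7

By the power rule, an antiderivative is F(r) = 5*r**7/7 - 3*r**4/4 + r**3 - 4*r - 6/r.
Then F(3) - F(1) = (42403/28) - (-253/28) = 10664/7.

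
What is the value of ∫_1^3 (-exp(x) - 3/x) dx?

-exp(3) - log(27) + exp(1)

An antiderivative is F(x) = -exp(x) - 3*log(x).
Then F(3) - F(1) = (-exp(3) - log(27)) - (-exp(1)) = -exp(3) - log(27) + exp(1).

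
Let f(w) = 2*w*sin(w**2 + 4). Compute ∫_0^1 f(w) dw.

cos(4) - cos(5)

Let u = w**2 + 4, so du = 2*w dw. When w = 0, u = 4; when w = 1, u = 5.
The integral becomes ∫ sin(u) du from 4 to 5, with antiderivative -cos(u).
Back in w: F(w) = -cos(w**2 + 4).
Then F(1) - F(0) = (-cos(5)) - (-cos(4)) = cos(4) - cos(5).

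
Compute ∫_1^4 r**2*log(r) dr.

Integrate by parts once (u = ln r, dv = r**2 dr).
An antiderivative is F(r) = r**3*(3*log(r) - 1)/9.
Then F(4) - F(1) = (-64/9 + 128*log(2)/3) - (-1/9) = -7 + 128*log(2)/3.

-7 + 128*log(2)/3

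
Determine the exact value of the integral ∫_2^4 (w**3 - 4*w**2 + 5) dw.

-14/3

By the power rule, an antiderivative is F(w) = w**4/4 - 4*w**3/3 + 5*w.
Then F(4) - F(2) = (-4/3) - (10/3) = -14/3.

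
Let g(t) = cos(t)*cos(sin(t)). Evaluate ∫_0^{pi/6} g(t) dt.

sin(1/2)

Let u = sin(t), so du = cos(t) dt. When t = 0, u = 0; when t = pi/6, u = 1/2.
The integral becomes ∫ cos(u) du from 0 to 1/2, with antiderivative sin(u).
Back in t: F(t) = sin(sin(t)).
Then F(pi/6) - F(0) = (sin(1/2)) - (0) = sin(1/2).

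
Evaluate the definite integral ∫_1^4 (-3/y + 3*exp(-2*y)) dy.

-6*log(2) - 3*exp(-8)/2 + 3*exp(-2)/2

An antiderivative is F(y) = -3*log(y) - 3*exp(-2*y)/2.
Then F(4) - F(1) = (-6*log(2) - 3*exp(-8)/2) - (-3*exp(-2)/2) = -6*log(2) - 3*exp(-8)/2 + 3*exp(-2)/2.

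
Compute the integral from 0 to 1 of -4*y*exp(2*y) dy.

-exp(2) - 1

Integrate by parts once (u = y, dv = -4*exp(2*y) dy).
An antiderivative is F(y) = (-2*y + 1)*exp(2*y).
Then F(1) - F(0) = (-exp(2)) - (1) = -exp(2) - 1.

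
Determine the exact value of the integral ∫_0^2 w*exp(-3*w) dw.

(-7 + exp(6))*exp(-6)/9

Integrate by parts once (u = w, dv = exp(-3*w) dw).
An antiderivative is F(w) = (-3*w - 1)*exp(-3*w)/9.
Then F(2) - F(0) = (-7*exp(-6)/9) - (-1/9) = (-7 + exp(6))*exp(-6)/9.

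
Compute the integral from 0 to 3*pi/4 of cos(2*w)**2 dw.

Use the identity cos^2(2*w) = (1 + cos(4*w))/2.
An antiderivative is F(w) = w/2 + sin(4*w)/8.
Then F(3*pi/4) - F(0) = (3*pi/8) - (0) = 3*pi/8.

3*pi/8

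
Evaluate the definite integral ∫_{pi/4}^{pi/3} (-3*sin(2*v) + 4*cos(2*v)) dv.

An antiderivative is F(v) = 2*sin(2*v) + 3*cos(2*v)/2.
Then F(pi/3) - F(pi/4) = (-3/4 + sqrt(3)) - (2) = -11/4 + sqrt(3).

-11/4 + sqrt(3)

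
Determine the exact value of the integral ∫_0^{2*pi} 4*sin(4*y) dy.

An antiderivative is F(y) = -cos(4*y).
Then F(2*pi) - F(0) = (-1) - (-1) = 0.

0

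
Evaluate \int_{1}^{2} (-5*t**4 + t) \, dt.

By the power rule, an antiderivative is F(t) = -t**5 + t**2/2.
Then F(2) - F(1) = (-30) - (-1/2) = -59/2.

-59/2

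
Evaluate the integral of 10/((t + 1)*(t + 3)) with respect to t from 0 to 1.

Factor the denominator: t**2 + 4*t + 3 = (t + 3)(t + 1).
Partial fractions: 10/((t + 1)*(t + 3)) = -5/(t + 3) + 5/(t + 1).
An antiderivative is F(t) = 5*log(t + 1) - 5*log(t + 3).
Then F(1) - F(0) = (-log(32)) - (-5*log(3)) = -5*log(2) + 5*log(3).

-5*log(2) + 5*log(3)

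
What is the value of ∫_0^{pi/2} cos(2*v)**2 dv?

pi/4

Use the identity cos^2(2*v) = (1 + cos(4*v))/2.
An antiderivative is F(v) = v/2 + sin(4*v)/8.
Then F(pi/2) - F(0) = (pi/4) - (0) = pi/4.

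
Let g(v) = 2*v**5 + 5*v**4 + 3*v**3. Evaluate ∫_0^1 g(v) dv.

By the power rule, an antiderivative is F(v) = v**6/3 + v**5 + 3*v**4/4.
Then F(1) - F(0) = (25/12) - (0) = 25/12.

25/12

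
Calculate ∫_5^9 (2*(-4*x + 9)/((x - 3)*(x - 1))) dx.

-5*log(2) - 3*log(3)

Factor the denominator: x**2 - 4*x + 3 = (x - 1)(x - 3).
Partial fractions: 2*(-4*x + 9)/((x - 3)*(x - 1)) = -5/(x - 1) - 3/(x - 3).
An antiderivative is F(x) = -3*log(x - 3) - 5*log(x - 1).
Then F(9) - F(5) = (-18*log(2) - 3*log(3)) - (-13*log(2)) = -5*log(2) - 3*log(3).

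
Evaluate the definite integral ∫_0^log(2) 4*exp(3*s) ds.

28/3

Let u = exp(s), so du = exp(s) ds. When s = 0, u = 1; when s = log(2), u = 2.
The integral becomes 4·∫ u**2 du from 1 to 2, with antiderivative 4*u**3/3.
Back in s: F(s) = 4*exp(3*s)/3.
Then F(log(2)) - F(0) = (32/3) - (4/3) = 28/3.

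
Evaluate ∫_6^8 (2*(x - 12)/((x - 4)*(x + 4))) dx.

-4*log(5) + 2*log(2) + 4*log(3)

Factor the denominator: x**2 - 16 = (x + 4)(x - 4).
Partial fractions: 2*(x - 12)/((x - 4)*(x + 4)) = 4/(x + 4) - 2/(x - 4).
An antiderivative is F(x) = -2*log(x - 4) + 4*log(x + 4).
Then F(8) - F(6) = (4*log(2) + 4*log(3)) - (2*log(2) + 4*log(5)) = -4*log(5) + 2*log(2) + 4*log(3).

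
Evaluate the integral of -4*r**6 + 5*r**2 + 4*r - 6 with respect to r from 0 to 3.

By the power rule, an antiderivative is F(r) = -4*r**7/7 + 5*r**3/3 + 2*r**2 - 6*r.
Then F(3) - F(0) = (-8433/7) - (0) = -8433/7.

-8433/7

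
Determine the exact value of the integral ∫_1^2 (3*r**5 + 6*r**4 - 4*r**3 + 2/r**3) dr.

By the power rule, an antiderivative is F(r) = r**6/2 + 6*r**5/5 - r**4 - 1/r**2.
Then F(2) - F(1) = (1083/20) - (-3/10) = 1089/20.

1089/20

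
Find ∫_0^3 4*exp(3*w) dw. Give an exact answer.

An antiderivative is F(w) = 4*exp(3*w)/3.
Then F(3) - F(0) = (4*exp(9)/3) - (4/3) = -4/3 + 4*exp(9)/3.

-4/3 + 4*exp(9)/3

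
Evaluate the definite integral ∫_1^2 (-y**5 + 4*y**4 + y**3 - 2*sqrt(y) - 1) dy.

By the power rule, an antiderivative is F(y) = -y**6/6 + 4*y**5/5 + y**4/4 - 4*y**(3/2)/3 - y.
Then F(2) - F(1) = (254/15 - 8*sqrt(2)/3) - (-29/20) = 1103/60 - 8*sqrt(2)/3.

1103/60 - 8*sqrt(2)/3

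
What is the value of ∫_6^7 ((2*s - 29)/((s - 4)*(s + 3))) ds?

-13*log(3) + 8*log(2) + 5*log(5)

Factor the denominator: s**2 - s - 12 = (s + 3)(s - 4).
Partial fractions: (2*s - 29)/((s - 4)*(s + 3)) = 5/(s + 3) - 3/(s - 4).
An antiderivative is F(s) = -3*log(s - 4) + 5*log(s + 3).
Then F(7) - F(6) = (-3*log(3) + 5*log(2) + 5*log(5)) - (-3*log(2) + 10*log(3)) = -13*log(3) + 8*log(2) + 5*log(5).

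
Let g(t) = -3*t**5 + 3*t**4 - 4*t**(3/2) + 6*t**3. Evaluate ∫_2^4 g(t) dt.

-1112 + 32*sqrt(2)/5

By the power rule, an antiderivative is F(t) = -t**6/2 - 8*t**(5/2)/5 + 3*t**5/5 + 3*t**4/2.
Then F(4) - F(2) = (-5504/5) - (56/5 - 32*sqrt(2)/5) = -1112 + 32*sqrt(2)/5.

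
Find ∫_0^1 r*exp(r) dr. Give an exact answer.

1

Integrate by parts once (u = r, dv = exp(r) dr).
An antiderivative is F(r) = (r - 1)*exp(r).
Then F(1) - F(0) = (0) - (-1) = 1.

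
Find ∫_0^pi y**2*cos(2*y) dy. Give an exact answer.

Integrate by parts twice (u = y^2, dv = cos(2*y) dy).
An antiderivative is F(y) = y**2*sin(2*y)/2 + y*cos(2*y)/2 - sin(2*y)/4.
Then F(pi) - F(0) = (pi/2) - (0) = pi/2.

pi/2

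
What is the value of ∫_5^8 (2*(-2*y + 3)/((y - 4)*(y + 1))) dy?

-log(36)

Factor the denominator: y**2 - 3*y - 4 = (y + 1)(y - 4).
Partial fractions: 2*(-2*y + 3)/((y - 4)*(y + 1)) = -2/(y + 1) - 2/(y - 4).
An antiderivative is F(y) = -2*log(y - 4) - 2*log(y + 1).
Then F(8) - F(5) = (-4*log(3) - 4*log(2)) - (-log(36)) = -log(36).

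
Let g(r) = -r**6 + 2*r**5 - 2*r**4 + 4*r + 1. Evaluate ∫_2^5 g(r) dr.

-250167/35

By the power rule, an antiderivative is F(r) = -r**7/7 + r**6/3 - 2*r**5/5 + 2*r**2 + r.
Then F(5) - F(2) = (-150095/21) - (26/105) = -250167/35.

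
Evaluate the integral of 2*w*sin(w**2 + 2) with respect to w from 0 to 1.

Let u = w**2 + 2, so du = 2*w dw. When w = 0, u = 2; when w = 1, u = 3.
The integral becomes ∫ sin(u) du from 2 to 3, with antiderivative -cos(u).
Back in w: F(w) = -cos(w**2 + 2).
Then F(1) - F(0) = (-cos(3)) - (-cos(2)) = cos(2) - cos(3).

cos(2) - cos(3)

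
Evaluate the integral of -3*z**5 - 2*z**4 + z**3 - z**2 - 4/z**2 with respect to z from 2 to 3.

-8153/20

By the power rule, an antiderivative is F(z) = -z**6/2 - 2*z**5/5 + z**4/4 - z**3/3 + 4/z.
Then F(3) - F(2) = (-26947/60) - (-622/15) = -8153/20.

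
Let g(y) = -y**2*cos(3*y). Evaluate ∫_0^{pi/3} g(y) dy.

2*pi/27

Integrate by parts twice (u = y^2, dv = -cos(3*y) dy).
An antiderivative is F(y) = -y**2*sin(3*y)/3 - 2*y*cos(3*y)/9 + 2*sin(3*y)/27.
Then F(pi/3) - F(0) = (2*pi/27) - (0) = 2*pi/27.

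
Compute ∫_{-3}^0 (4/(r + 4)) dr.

An antiderivative is F(r) = 4*log(r + 4).
Then F(0) - F(-3) = (8*log(2)) - (0) = 8*log(2).

8*log(2)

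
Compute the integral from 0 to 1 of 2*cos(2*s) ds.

sin(2)

Let u = 2*s, so du = 2 ds. When s = 0, u = 0; when s = 1, u = 2.
The integral becomes ∫ cos(u) du from 0 to 2, with antiderivative sin(u).
Back in s: F(s) = sin(2*s).
Then F(1) - F(0) = (sin(2)) - (0) = sin(2).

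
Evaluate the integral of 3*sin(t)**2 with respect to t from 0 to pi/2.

3*pi/4

Use the identity sin^2(t) = (1 - cos(2*t))/2.
An antiderivative is F(t) = 3*t/2 - 3*sin(2*t)/4.
Then F(pi/2) - F(0) = (3*pi/4) - (0) = 3*pi/4.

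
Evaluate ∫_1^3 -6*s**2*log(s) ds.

Integrate by parts once (u = ln s, dv = -6*s**2 ds).
An antiderivative is F(s) = -2*s**3*(3*log(s) - 1)/3.
Then F(3) - F(1) = (18 - 54*log(3)) - (2/3) = 52/3 - 54*log(3).

52/3 - 54*log(3)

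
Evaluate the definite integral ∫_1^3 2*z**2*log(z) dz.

Integrate by parts once (u = ln z, dv = 2*z**2 dz).
An antiderivative is F(z) = 2*z**3*(3*log(z) - 1)/9.
Then F(3) - F(1) = (-6 + 18*log(3)) - (-2/9) = -52/9 + 18*log(3).

-52/9 + 18*log(3)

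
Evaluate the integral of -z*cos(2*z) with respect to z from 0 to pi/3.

Integrate by parts once (u = z, dv = -cos(2*z) dz).
An antiderivative is F(z) = -z*sin(2*z)/2 - cos(2*z)/4.
Then F(pi/3) - F(0) = (-sqrt(3)*pi/12 + 1/8) - (-1/4) = -sqrt(3)*pi/12 + 3/8.

-sqrt(3)*pi/12 + 3/8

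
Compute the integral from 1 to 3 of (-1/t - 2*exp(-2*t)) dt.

An antiderivative is F(t) = -log(t) + exp(-2*t).
Then F(3) - F(1) = (-log(3) + exp(-6)) - (exp(-2)) = -log(3) - exp(-2) + exp(-6).

-log(3) - exp(-2) + exp(-6)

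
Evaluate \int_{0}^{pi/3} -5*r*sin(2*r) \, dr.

Integrate by parts once (u = r, dv = -5*sin(2*r) dr).
An antiderivative is F(r) = 5*r*cos(2*r)/2 - 5*sin(2*r)/4.
Then F(pi/3) - F(0) = (-5*pi/12 - 5*sqrt(3)/8) - (0) = -5*pi/12 - 5*sqrt(3)/8.

-5*pi/12 - 5*sqrt(3)/8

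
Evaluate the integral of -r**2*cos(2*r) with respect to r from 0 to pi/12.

-sqrt(3)*pi/48 - pi**2/576 + 1/8

Integrate by parts twice (u = r^2, dv = -cos(2*r) dr).
An antiderivative is F(r) = -r**2*sin(2*r)/2 - r*cos(2*r)/2 + sin(2*r)/4.
Then F(pi/12) - F(0) = (-sqrt(3)*pi/48 - pi**2/576 + 1/8) - (0) = -sqrt(3)*pi/48 - pi**2/576 + 1/8.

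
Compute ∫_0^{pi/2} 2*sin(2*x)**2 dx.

pi/2

Use the identity sin^2(2*x) = (1 - cos(4*x))/2.
An antiderivative is F(x) = x - sin(4*x)/4.
Then F(pi/2) - F(0) = (pi/2) - (0) = pi/2.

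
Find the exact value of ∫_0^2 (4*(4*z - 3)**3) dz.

136

Let u = 4*z - 3, so du = 4 dz. When z = 0, u = -3; when z = 2, u = 5.
The integral becomes ∫ u**3 du from -3 to 5, with antiderivative u**4/4.
Back in z: F(z) = (4*z - 3)**4/4.
Then F(2) - F(0) = (625/4) - (81/4) = 136.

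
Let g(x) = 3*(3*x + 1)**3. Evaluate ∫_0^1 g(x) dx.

255/4

Let u = 3*x + 1, so du = 3 dx. When x = 0, u = 1; when x = 1, u = 4.
The integral becomes ∫ u**3 du from 1 to 4, with antiderivative u**4/4.
Back in x: F(x) = (3*x + 1)**4/4.
Then F(1) - F(0) = (64) - (1/4) = 255/4.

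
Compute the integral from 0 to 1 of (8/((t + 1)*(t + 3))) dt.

log(81/16)

Factor the denominator: t**2 + 4*t + 3 = (t + 3)(t + 1).
Partial fractions: 8/((t + 1)*(t + 3)) = -4/(t + 3) + 4/(t + 1).
An antiderivative is F(t) = 4*log(t + 1) - 4*log(t + 3).
Then F(1) - F(0) = (-log(16)) - (-log(81)) = log(81/16).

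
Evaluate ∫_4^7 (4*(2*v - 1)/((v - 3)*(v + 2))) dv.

4*log(2) + 4*log(3)

Factor the denominator: v**2 - v - 6 = (v + 2)(v - 3).
Partial fractions: 4*(2*v - 1)/((v - 3)*(v + 2)) = 4/(v + 2) + 4/(v - 3).
An antiderivative is F(v) = 4*log(v - 3) + 4*log(v + 2).
Then F(7) - F(4) = (8*log(2) + 8*log(3)) - (4*log(2) + 4*log(3)) = 4*log(2) + 4*log(3).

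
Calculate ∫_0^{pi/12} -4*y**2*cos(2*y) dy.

Integrate by parts twice (u = y^2, dv = -4*cos(2*y) dy).
An antiderivative is F(y) = -2*y**2*sin(2*y) - 2*y*cos(2*y) + sin(2*y).
Then F(pi/12) - F(0) = (-sqrt(3)*pi/12 - pi**2/144 + 1/2) - (0) = -sqrt(3)*pi/12 - pi**2/144 + 1/2.

-sqrt(3)*pi/12 - pi**2/144 + 1/2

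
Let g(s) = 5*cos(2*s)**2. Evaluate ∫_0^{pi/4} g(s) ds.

5*pi/8

Use the identity cos^2(2*s) = (1 + cos(4*s))/2.
An antiderivative is F(s) = 5*s/2 + 5*sin(4*s)/8.
Then F(pi/4) - F(0) = (5*pi/8) - (0) = 5*pi/8.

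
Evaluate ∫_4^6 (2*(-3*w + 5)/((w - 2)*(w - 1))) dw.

Factor the denominator: w**2 - 3*w + 2 = (w - 1)(w - 2).
Partial fractions: 2*(-3*w + 5)/((w - 2)*(w - 1)) = -4/(w - 1) - 2/(w - 2).
An antiderivative is F(w) = -2*log(w - 2) - 4*log(w - 1).
Then F(6) - F(4) = (-4*log(5) - 4*log(2)) - (-4*log(3) - 2*log(2)) = -4*log(5) - 2*log(2) + 4*log(3).

-4*log(5) - 2*log(2) + 4*log(3)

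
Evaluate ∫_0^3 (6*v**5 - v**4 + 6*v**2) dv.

3672/5

By the power rule, an antiderivative is F(v) = v**6 - v**5/5 + 2*v**3.
Then F(3) - F(0) = (3672/5) - (0) = 3672/5.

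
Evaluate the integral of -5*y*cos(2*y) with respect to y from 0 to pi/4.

Integrate by parts once (u = y, dv = -5*cos(2*y) dy).
An antiderivative is F(y) = -5*y*sin(2*y)/2 - 5*cos(2*y)/4.
Then F(pi/4) - F(0) = (-5*pi/8) - (-5/4) = 5/4 - 5*pi/8.

5/4 - 5*pi/8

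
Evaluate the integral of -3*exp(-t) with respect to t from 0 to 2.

-3 + 3*exp(-2)

An antiderivative is F(t) = 3*exp(-t).
Then F(2) - F(0) = (3*exp(-2)) - (3) = -3 + 3*exp(-2).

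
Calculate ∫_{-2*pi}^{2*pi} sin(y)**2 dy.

Use the identity sin^2(y) = (1 - cos(2*y))/2.
An antiderivative is F(y) = y/2 - sin(2*y)/4.
Then F(2*pi) - F(-2*pi) = (pi) - (-pi) = 2*pi.

2*pi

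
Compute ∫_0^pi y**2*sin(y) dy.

Integrate by parts twice (u = y^2, dv = sin(y) dy).
An antiderivative is F(y) = -y**2*cos(y) + 2*y*sin(y) + 2*cos(y).
Then F(pi) - F(0) = (-2 + pi**2) - (2) = -4 + pi**2.

-4 + pi**2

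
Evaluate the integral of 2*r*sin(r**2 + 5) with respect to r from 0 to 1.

Let u = r**2 + 5, so du = 2*r dr. When r = 0, u = 5; when r = 1, u = 6.
The integral becomes ∫ sin(u) du from 5 to 6, with antiderivative -cos(u).
Back in r: F(r) = -cos(r**2 + 5).
Then F(1) - F(0) = (-cos(6)) - (-cos(5)) = -cos(6) + cos(5).

-cos(6) + cos(5)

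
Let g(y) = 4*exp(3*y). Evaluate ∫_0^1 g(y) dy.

-4/3 + 4*exp(3)/3

An antiderivative is F(y) = 4*exp(3*y)/3.
Then F(1) - F(0) = (4*exp(3)/3) - (4/3) = -4/3 + 4*exp(3)/3.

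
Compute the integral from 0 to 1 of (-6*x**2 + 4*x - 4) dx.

-4

By the power rule, an antiderivative is F(x) = -2*x**3 + 2*x**2 - 4*x.
Then F(1) - F(0) = (-4) - (0) = -4.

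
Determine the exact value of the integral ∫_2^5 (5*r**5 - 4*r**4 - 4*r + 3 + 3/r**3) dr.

By the power rule, an antiderivative is F(r) = 5*r**6/6 - 4*r**5/5 - 2*r**2 + 3*r - 3/(2*r**2).
Then F(5) - F(2) = (786433/75) - (3043/120) = 2092083/200.

2092083/200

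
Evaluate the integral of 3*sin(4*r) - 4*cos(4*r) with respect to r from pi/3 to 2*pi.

-9/8 - sqrt(3)/2

An antiderivative is F(r) = -sin(4*r) - 3*cos(4*r)/4.
Then F(2*pi) - F(pi/3) = (-3/4) - (3/8 + sqrt(3)/2) = -9/8 - sqrt(3)/2.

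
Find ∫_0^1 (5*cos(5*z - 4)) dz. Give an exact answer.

Let u = 5*z - 4, so du = 5 dz. When z = 0, u = -4; when z = 1, u = 1.
The integral becomes ∫ cos(u) du from -4 to 1, with antiderivative sin(u).
Back in z: F(z) = sin(5*z - 4).
Then F(1) - F(0) = (sin(1)) - (-sin(4)) = sin(4) + sin(1).

sin(4) + sin(1)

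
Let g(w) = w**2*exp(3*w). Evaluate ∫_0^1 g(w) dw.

-2/27 + 5*exp(3)/27

Integrate by parts twice (u = w^2, dv = exp(3*w) dw).
An antiderivative is F(w) = (9*w**2 - 6*w + 2)*exp(3*w)/27.
Then F(1) - F(0) = (5*exp(3)/27) - (2/27) = -2/27 + 5*exp(3)/27.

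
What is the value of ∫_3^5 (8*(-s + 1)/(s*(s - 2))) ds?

Factor the denominator: s**2 - 2*s = s(s - 2).
Partial fractions: 8*(-s + 1)/(s*(s - 2)) = -4/s - 4/(s - 2).
An antiderivative is F(s) = -4*log(s) - 4*log(s - 2).
Then F(5) - F(3) = (-4*log(5) - 4*log(3)) - (-log(81)) = -4*log(5).

-4*log(5)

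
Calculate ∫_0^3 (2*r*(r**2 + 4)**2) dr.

711

Let u = r**2 + 4, so du = 2*r dr. When r = 0, u = 4; when r = 3, u = 13.
The integral becomes ∫ u**2 du from 4 to 13, with antiderivative u**3/3.
Back in r: F(r) = (r**2 + 4)**3/3.
Then F(3) - F(0) = (2197/3) - (64/3) = 711.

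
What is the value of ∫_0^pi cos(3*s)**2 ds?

pi/2

Use the identity cos^2(3*s) = (1 + cos(6*s))/2.
An antiderivative is F(s) = s/2 + sin(6*s)/12.
Then F(pi) - F(0) = (pi/2) - (0) = pi/2.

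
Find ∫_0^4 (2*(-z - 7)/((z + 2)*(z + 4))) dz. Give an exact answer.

Factor the denominator: z**2 + 6*z + 8 = (z + 4)(z + 2).
Partial fractions: 2*(-z - 7)/((z + 2)*(z + 4)) = 3/(z + 4) - 5/(z + 2).
An antiderivative is F(z) = -5*log(z + 2) + 3*log(z + 4).
Then F(4) - F(0) = (-5*log(3) + 4*log(2)) - (log(2)) = -5*log(3) + 3*log(2).

-5*log(3) + 3*log(2)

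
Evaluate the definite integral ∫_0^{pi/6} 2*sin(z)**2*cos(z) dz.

1/12

Let u = sin(z), so du = cos(z) dz. When z = 0, u = 0; when z = pi/6, u = 1/2.
The integral becomes 2·∫ u**2 du from 0 to 1/2, with antiderivative 2*u**3/3.
Back in z: F(z) = 2*sin(z)**3/3.
Then F(pi/6) - F(0) = (1/12) - (0) = 1/12.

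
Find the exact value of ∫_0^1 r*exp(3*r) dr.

Integrate by parts once (u = r, dv = exp(3*r) dr).
An antiderivative is F(r) = (3*r - 1)*exp(3*r)/9.
Then F(1) - F(0) = (2*exp(3)/9) - (-1/9) = 1/9 + 2*exp(3)/9.

1/9 + 2*exp(3)/9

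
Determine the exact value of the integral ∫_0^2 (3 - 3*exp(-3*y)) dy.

exp(-6) + 5

An antiderivative is F(y) = 3*y + exp(-3*y).
Then F(2) - F(0) = (exp(-6) + 6) - (1) = exp(-6) + 5.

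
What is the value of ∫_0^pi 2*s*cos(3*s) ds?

-4/9

Integrate by parts once (u = s, dv = 2*cos(3*s) ds).
An antiderivative is F(s) = 2*s*sin(3*s)/3 + 2*cos(3*s)/9.
Then F(pi) - F(0) = (-2/9) - (2/9) = -4/9.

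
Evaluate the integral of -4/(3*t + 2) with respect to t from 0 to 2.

-8*log(2)/3

An antiderivative is F(t) = -4*log(3*t + 2)/3.
Then F(2) - F(0) = (-log(16)) - (-4*log(2)/3) = -8*log(2)/3.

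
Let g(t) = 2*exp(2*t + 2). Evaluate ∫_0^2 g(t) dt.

Let u = 2*t + 2, so du = 2 dt. When t = 0, u = 2; when t = 2, u = 6.
The integral becomes ∫ exp(u) du from 2 to 6, with antiderivative exp(u).
Back in t: F(t) = exp(2*t + 2).
Then F(2) - F(0) = (exp(6)) - (exp(2)) = -exp(2) + exp(6).

-exp(2) + exp(6)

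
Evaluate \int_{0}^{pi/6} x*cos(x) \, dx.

Integrate by parts once (u = x, dv = cos(x) dx).
An antiderivative is F(x) = x*sin(x) + cos(x).
Then F(pi/6) - F(0) = (pi/12 + sqrt(3)/2) - (1) = -1 + pi/12 + sqrt(3)/2.

-1 + pi/12 + sqrt(3)/2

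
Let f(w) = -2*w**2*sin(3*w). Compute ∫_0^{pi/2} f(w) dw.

4/27 + 2*pi/9

Integrate by parts twice (u = w^2, dv = -2*sin(3*w) dw).
An antiderivative is F(w) = 2*w**2*cos(3*w)/3 - 4*w*sin(3*w)/9 - 4*cos(3*w)/27.
Then F(pi/2) - F(0) = (2*pi/9) - (-4/27) = 4/27 + 2*pi/9.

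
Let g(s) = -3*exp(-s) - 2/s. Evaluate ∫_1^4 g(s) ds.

-4*log(2) - 3*exp(-1) + 3*exp(-4)

An antiderivative is F(s) = -2*log(s) + 3*exp(-s).
Then F(4) - F(1) = (-4*log(2) + 3*exp(-4)) - (3*exp(-1)) = -4*log(2) - 3*exp(-1) + 3*exp(-4).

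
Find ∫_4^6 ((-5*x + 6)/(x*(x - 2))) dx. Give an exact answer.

Factor the denominator: x**2 - 2*x = x(x - 2).
Partial fractions: (-5*x + 6)/(x*(x - 2)) = -3/x - 2/(x - 2).
An antiderivative is F(x) = -3*log(x) - 2*log(x - 2).
Then F(6) - F(4) = (-7*log(2) - 3*log(3)) - (-8*log(2)) = log(2/27).

log(2/27)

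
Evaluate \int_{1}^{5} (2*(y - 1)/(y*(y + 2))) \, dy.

Factor the denominator: y**2 + 2*y = (y + 2)y.
Partial fractions: 2*(y - 1)/(y*(y + 2)) = 3/(y + 2) - 1/y.
An antiderivative is F(y) = -log(y) + 3*log(y + 2).
Then F(5) - F(1) = (-log(5) + 3*log(7)) - (log(27)) = -3*log(3) - log(5) + 3*log(7).

-3*log(3) - log(5) + 3*log(7)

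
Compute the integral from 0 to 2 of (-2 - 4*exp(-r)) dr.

An antiderivative is F(r) = -2*r + 4*exp(-r).
Then F(2) - F(0) = (-4 + 4*exp(-2)) - (4) = -8 + 4*exp(-2).

-8 + 4*exp(-2)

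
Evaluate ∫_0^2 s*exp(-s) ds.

1 - 3*exp(-2)

Integrate by parts once (u = s, dv = exp(-s) ds).
An antiderivative is F(s) = (-s - 1)*exp(-s).
Then F(2) - F(0) = (-3*exp(-2)) - (-1) = 1 - 3*exp(-2).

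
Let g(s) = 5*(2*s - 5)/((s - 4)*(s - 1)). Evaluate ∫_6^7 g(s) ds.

Factor the denominator: s**2 - 5*s + 4 = (s - 1)(s - 4).
Partial fractions: 5*(2*s - 5)/((s - 4)*(s - 1)) = 5/(s - 1) + 5/(s - 4).
An antiderivative is F(s) = 5*log(s - 4) + 5*log(s - 1).
Then F(7) - F(6) = (5*log(2) + 10*log(3)) - (5*log(2) + 5*log(5)) = -5*log(5) + 10*log(3).

-5*log(5) + 10*log(3)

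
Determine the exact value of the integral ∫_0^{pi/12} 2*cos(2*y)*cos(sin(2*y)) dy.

sin(1/2)

Let u = sin(2*y), so du = 2*cos(2*y) dy. When y = 0, u = 0; when y = pi/12, u = 1/2.
The integral becomes ∫ cos(u) du from 0 to 1/2, with antiderivative sin(u).
Back in y: F(y) = sin(sin(2*y)).
Then F(pi/12) - F(0) = (sin(1/2)) - (0) = sin(1/2).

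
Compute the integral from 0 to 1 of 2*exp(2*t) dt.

-1 + exp(2)

An antiderivative is F(t) = exp(2*t).
Then F(1) - F(0) = (exp(2)) - (1) = -1 + exp(2).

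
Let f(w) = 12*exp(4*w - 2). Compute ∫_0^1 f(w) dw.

6*sinh(2)

Let u = 4*w - 2, so du = 4 dw. When w = 0, u = -2; when w = 1, u = 2.
The integral becomes 3·∫ exp(u) du from -2 to 2, with antiderivative 3*exp(u).
Back in w: F(w) = 3*exp(4*w - 2).
Then F(1) - F(0) = (3*exp(2)) - (3*exp(-2)) = 6*sinh(2).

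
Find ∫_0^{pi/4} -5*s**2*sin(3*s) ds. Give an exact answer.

-5*sqrt(2)*pi**2/96 - 5*sqrt(2)*pi/36 + 5*sqrt(2)/27 + 10/27

Integrate by parts twice (u = s^2, dv = -5*sin(3*s) ds).
An antiderivative is F(s) = 5*s**2*cos(3*s)/3 - 10*s*sin(3*s)/9 - 10*cos(3*s)/27.
Then F(pi/4) - F(0) = (5*sqrt(2)*(-9*pi**2 - 24*pi + 32)/864) - (-10/27) = -5*sqrt(2)*pi**2/96 - 5*sqrt(2)*pi/36 + 5*sqrt(2)/27 + 10/27.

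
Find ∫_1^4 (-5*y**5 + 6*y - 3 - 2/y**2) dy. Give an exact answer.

By the power rule, an antiderivative is F(y) = -5*y**6/6 + 3*y**2 - 3*y + 2/y.
Then F(4) - F(1) = (-20261/6) - (7/6) = -3378.

-3378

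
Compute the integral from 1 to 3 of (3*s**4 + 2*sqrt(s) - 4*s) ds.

By the power rule, an antiderivative is F(s) = 3*s**5/5 + 4*s**(3/2)/3 - 2*s**2.
Then F(3) - F(1) = (4*sqrt(3) + 639/5) - (-1/15) = 4*sqrt(3) + 1918/15.

4*sqrt(3) + 1918/15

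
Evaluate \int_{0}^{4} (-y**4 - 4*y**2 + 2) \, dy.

-4232/15

By the power rule, an antiderivative is F(y) = -y**5/5 - 4*y**3/3 + 2*y.
Then F(4) - F(0) = (-4232/15) - (0) = -4232/15.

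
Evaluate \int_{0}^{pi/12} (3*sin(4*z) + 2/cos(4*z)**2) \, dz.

3/8 + sqrt(3)/2

An antiderivative is F(z) = -3*cos(4*z)/4 + tan(4*z)/2.
Then F(pi/12) - F(0) = (-3/8 + sqrt(3)/2) - (-3/4) = 3/8 + sqrt(3)/2.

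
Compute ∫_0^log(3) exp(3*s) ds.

Let u = exp(s), so du = exp(s) ds. When s = 0, u = 1; when s = log(3), u = 3.
The integral becomes ∫ u**2 du from 1 to 3, with antiderivative u**3/3.
Back in s: F(s) = exp(3*s)/3.
Then F(log(3)) - F(0) = (9) - (1/3) = 26/3.

26/3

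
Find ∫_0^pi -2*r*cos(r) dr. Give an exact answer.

Integrate by parts once (u = r, dv = -2*cos(r) dr).
An antiderivative is F(r) = -2*r*sin(r) - 2*cos(r).
Then F(pi) - F(0) = (2) - (-2) = 4.

4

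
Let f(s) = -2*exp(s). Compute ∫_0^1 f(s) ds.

An antiderivative is F(s) = -2*exp(s).
Then F(1) - F(0) = (-2*E) - (-2) = 2 - 2*E.

2 - 2*E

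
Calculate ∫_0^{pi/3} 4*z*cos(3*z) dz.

Integrate by parts once (u = z, dv = 4*cos(3*z) dz).
An antiderivative is F(z) = 4*z*sin(3*z)/3 + 4*cos(3*z)/9.
Then F(pi/3) - F(0) = (-4/9) - (4/9) = -8/9.

-8/9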